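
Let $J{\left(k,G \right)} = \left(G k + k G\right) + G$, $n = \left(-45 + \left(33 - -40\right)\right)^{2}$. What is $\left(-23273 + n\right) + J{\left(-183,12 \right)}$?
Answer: $-26869$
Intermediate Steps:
$n = 784$ ($n = \left(-45 + \left(33 + 40\right)\right)^{2} = \left(-45 + 73\right)^{2} = 28^{2} = 784$)
$J{\left(k,G \right)} = G + 2 G k$ ($J{\left(k,G \right)} = \left(G k + G k\right) + G = 2 G k + G = G + 2 G k$)
$\left(-23273 + n\right) + J{\left(-183,12 \right)} = \left(-23273 + 784\right) + 12 \left(1 + 2 \left(-183\right)\right) = -22489 + 12 \left(1 - 366\right) = -22489 + 12 \left(-365\right) = -22489 - 4380 = -26869$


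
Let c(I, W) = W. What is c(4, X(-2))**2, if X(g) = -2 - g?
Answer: 0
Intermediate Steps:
c(4, X(-2))**2 = (-2 - 1*(-2))**2 = (-2 + 2)**2 = 0**2 = 0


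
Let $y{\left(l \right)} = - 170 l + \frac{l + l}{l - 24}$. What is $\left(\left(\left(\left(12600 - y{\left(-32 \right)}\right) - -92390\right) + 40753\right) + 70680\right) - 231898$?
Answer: $- \frac{146413}{7} \approx -20916.0$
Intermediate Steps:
$y{\left(l \right)} = - 170 l + \frac{2 l}{-24 + l}$
$\left(\left(\left(\left(12600 - y{\left(-32 \right)}\right) - -92390\right) + 40753\right) + 70680\right) - 231898 = \left(\left(\left(\left(12600 - 2 \left(-32\right) \frac{1}{-24 - 32} \left(2041 - -2720\right)\right) - -92390\right) + 40753\right) + 70680\right) - 231898 = \left(\left(\left(\left(12600 - 2 \left(-32\right) \frac{1}{-56} \left(2041 + 2720\right)\right) + 92390\right) + 40753\right) + 70680\right) - 231898 = \left(\left(\left(\left(12600 - 2 \left(-32\right) \left(- \frac{1}{56}\right) 4761\right) + 92390\right) + 40753\right) + 70680\right) - 231898 = \left(\left(\left(\left(12600 - \frac{38088}{7}\right) + 92390\right) + 40753\right) + 70680\right) - 231898 = \left(\left(\left(\frac{50112}{7} + 92390\right) + 40753\right) + 70680\right) - 231898 = \left(\left(\frac{696842}{7} + 40753\right) + 70680\right) - 231898 = \left(\frac{982113}{7} + 70680\right) - 231898 = \frac{1476873}{7} - 231898 = - \frac{146413}{7}$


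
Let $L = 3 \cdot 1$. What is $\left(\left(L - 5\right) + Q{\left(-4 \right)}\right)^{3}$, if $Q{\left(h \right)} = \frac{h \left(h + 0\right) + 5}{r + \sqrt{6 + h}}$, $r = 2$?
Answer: $\frac{38855}{2} - \frac{54747 \sqrt{2}}{4} \approx 71.513$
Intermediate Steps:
$L = 3$
$Q{\left(h \right)} = \frac{5 + h^{2}}{2 + \sqrt{6 + h}}$ ($Q{\left(h \right)} = \frac{h \left(h + 0\right) + 5}{2 + \sqrt{6 + h}} = \frac{h h + 5}{2 + \sqrt{6 + h}} = \frac{h^{2} + 5}{2 + \sqrt{6 + h}} = \frac{5 + h^{2}}{2 + \sqrt{6 + h}}$)
$\left(\left(L - 5\right) + Q{\left(-4 \right)}\right)^{3} = \left(\left(3 - 5\right) + \frac{5 + \left(-4\right)^{2}}{2 + \sqrt{6 - 4}}\right)^{3} = \left(-2 + \frac{5 + 16}{2 + \sqrt{2}}\right)^{3} = \left(-2 + \frac{1}{2 + \sqrt{2}} \cdot 21\right)^{3} = \left(-2 + \frac{21}{2 + \sqrt{2}}\right)^{3}$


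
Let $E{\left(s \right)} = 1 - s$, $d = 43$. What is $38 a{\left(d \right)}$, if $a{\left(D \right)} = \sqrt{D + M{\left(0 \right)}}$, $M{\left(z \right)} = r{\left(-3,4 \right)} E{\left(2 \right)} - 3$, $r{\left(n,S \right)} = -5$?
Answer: $114 \sqrt{5} \approx 254.91$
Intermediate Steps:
$M{\left(z \right)} = 2$ ($M{\left(z \right)} = - 5 \left(1 - 2\right) - 3 = \left(-5\right) \left(-1\right) - 3 = 5 - 3 = 2$)
$a{\left(D \right)} = \sqrt{2 + D}$ ($a{\left(D \right)} = \sqrt{D + 2} = \sqrt{2 + D}$)
$38 a{\left(d \right)} = 38 \sqrt{2 + 43} = 38 \sqrt{45} = 38 \cdot 3 \sqrt{5} = 114 \sqrt{5}$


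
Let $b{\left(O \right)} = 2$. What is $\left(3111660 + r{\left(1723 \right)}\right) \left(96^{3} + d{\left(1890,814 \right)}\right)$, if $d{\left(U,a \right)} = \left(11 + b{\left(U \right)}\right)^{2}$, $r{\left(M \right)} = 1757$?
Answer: $2755078270385$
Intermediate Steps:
$d{\left(U,a \right)} = 169$ ($d{\left(U,a \right)} = \left(11 + 2\right)^{2} = 13^{2} = 169$)
$\left(3111660 + r{\left(1723 \right)}\right) \left(96^{3} + d{\left(1890,814 \right)}\right) = \left(3111660 + 1757\right) \left(96^{3} + 169\right) = 3113417 \left(884736 + 169\right) = 3113417 \cdot 884905 = 2755078270385$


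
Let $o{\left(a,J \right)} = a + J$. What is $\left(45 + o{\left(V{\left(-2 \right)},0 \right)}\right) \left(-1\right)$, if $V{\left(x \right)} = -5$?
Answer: $-40$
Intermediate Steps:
$o{\left(a,J \right)} = J + a$
$\left(45 + o{\left(V{\left(-2 \right)},0 \right)}\right) \left(-1\right) = \left(45 + \left(0 - 5\right)\right) \left(-1\right) = \left(45 - 5\right) \left(-1\right) = 40 \left(-1\right) = -40$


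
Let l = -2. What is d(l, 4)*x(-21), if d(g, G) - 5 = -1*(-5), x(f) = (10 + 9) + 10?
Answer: 290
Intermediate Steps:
x(f) = 29 (x(f) = 19 + 10 = 29)
d(g, G) = 10 (d(g, G) = 5 - 1*(-5) = 5 + 5 = 10)
d(l, 4)*x(-21) = 10*29 = 290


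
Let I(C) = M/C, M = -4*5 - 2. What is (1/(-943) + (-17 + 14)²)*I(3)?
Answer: -186692/2829 ≈ -65.992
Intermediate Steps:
M = -22 (M = -20 - 2 = -22)
I(C) = -22/C
(1/(-943) + (-17 + 14)²)*I(3) = (1/(-943) + (-17 + 14)²)*(-22/3) = (-1/943 + (-3)²)*(-22*⅓) = (-1/943 + 9)*(-22/3) = (8486/943)*(-22/3) = -186692/2829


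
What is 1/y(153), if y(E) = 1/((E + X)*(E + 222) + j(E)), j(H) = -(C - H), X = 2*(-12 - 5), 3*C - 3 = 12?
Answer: 44773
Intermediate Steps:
C = 5 (C = 1 + (⅓)*12 = 1 + 4 = 5)
X = -34 (X = 2*(-17) = -34)
j(H) = -5 + H (j(H) = -(5 - H) = -5 + H)
y(E) = 1/(-5 + E + (-34 + E)*(222 + E)) (y(E) = 1/((E - 34)*(E + 222) + (-5 + E)) = 1/((-34 + E)*(222 + E) + (-5 + E)) = 1/(-5 + E + (-34 + E)*(222 + E)))
1/y(153) = 1/(1/(-7553 + 153² + 189*153)) = 1/(1/(-7553 + 23409 + 28917)) = 1/(1/44773) = 44773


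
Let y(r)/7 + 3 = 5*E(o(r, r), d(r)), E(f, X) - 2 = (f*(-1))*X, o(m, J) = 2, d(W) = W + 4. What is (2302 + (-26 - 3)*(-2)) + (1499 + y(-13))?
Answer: 4538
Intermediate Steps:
d(W) = 4 + W
E(f, X) = 2 - X*f (E(f, X) = 2 + (f*(-1))*X = 2 + (-f)*X = 2 - X*f)
y(r) = -231 - 70*r (y(r) = -21 + 7*(5*(2 - 1*(4 + r)*2)) = -21 + 7*(5*(2 + (-8 - 2*r))) = -21 + 7*(5*(-6 - 2*r)) = -21 + 7*(-30 - 10*r) = -21 + (-210 - 70*r) = -231 - 70*r)
(2302 + (-26 - 3)*(-2)) + (1499 + y(-13)) = (2302 + (-26 - 3)*(-2)) + (1499 + (-231 - 70*(-13))) = (2302 - 29*(-2)) + (1499 + (-231 + 910)) = (2302 + 58) + (1499 + 679) = 2360 + 2178 = 4538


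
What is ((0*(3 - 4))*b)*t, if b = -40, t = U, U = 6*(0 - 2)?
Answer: 0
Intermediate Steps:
U = -12 (U = 6*(-2) = -12)
t = -12
((0*(3 - 4))*b)*t = ((0*(3 - 4))*(-40))*(-12) = ((0*(-1))*(-40))*(-12) = (0*(-40))*(-12) = 0*(-12) = 0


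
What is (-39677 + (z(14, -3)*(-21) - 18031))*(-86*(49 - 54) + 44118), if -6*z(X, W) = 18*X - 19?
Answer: -2534447090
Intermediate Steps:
z(X, W) = 19/6 - 3*X (z(X, W) = -(18*X - 19)/6 = -(-19 + 18*X)/6 = 19/6 - 3*X)
(-39677 + (z(14, -3)*(-21) - 18031))*(-86*(49 - 54) + 44118) = (-39677 + ((19/6 - 3*14)*(-21) - 18031))*(-86*(49 - 54) + 44118) = (-39677 + ((19/6 - 42)*(-21) - 18031))*(-86*(-5) + 44118) = (-39677 + (-233/6*(-21) - 18031))*(430 + 44118) = (-39677 + (1631/2 - 18031))*44548 = (-39677 - 34431/2)*44548 = -113785/2*44548 = -2534447090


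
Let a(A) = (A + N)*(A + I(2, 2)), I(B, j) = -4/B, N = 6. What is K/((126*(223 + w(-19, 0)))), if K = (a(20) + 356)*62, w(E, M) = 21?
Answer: 6386/3843 ≈ 1.6617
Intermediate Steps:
a(A) = (-2 + A)*(6 + A) (a(A) = (A + 6)*(A - 4/2) = (6 + A)*(A - 4*1/2) = (6 + A)*(A - 2) = (6 + A)*(-2 + A) = (-2 + A)*(6 + A))
K = 51088 (K = ((-12 + 20**2 + 4*20) + 356)*62 = ((-12 + 400 + 80) + 356)*62 = (468 + 356)*62 = 824*62 = 51088)
K/((126*(223 + w(-19, 0)))) = 51088/((126*(223 + 21))) = 51088/((126*244)) = 51088/30744 = 51088*(1/30744) = 6386/3843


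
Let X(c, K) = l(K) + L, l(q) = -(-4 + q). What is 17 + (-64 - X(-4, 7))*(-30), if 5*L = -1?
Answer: 1841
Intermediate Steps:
l(q) = 4 - q
L = -⅕ (L = (⅕)*(-1) = -⅕ ≈ -0.20000)
X(c, K) = 19/5 - K (X(c, K) = (4 - K) - ⅕ = 19/5 - K)
17 + (-64 - X(-4, 7))*(-30) = 17 + (-64 - (19/5 - 1*7))*(-30) = 17 + (-64 - (19/5 - 7))*(-30) = 17 + (-64 - 1*(-16/5))*(-30) = 17 + (-64 + 16/5)*(-30) = 17 - 304/5*(-30) = 17 + 1824 = 1841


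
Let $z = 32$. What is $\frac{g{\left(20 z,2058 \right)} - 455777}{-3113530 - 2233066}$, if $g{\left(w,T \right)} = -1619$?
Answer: $\frac{114349}{1336649} \approx 0.085549$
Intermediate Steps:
$\frac{g{\left(20 z,2058 \right)} - 455777}{-3113530 - 2233066} = \frac{-1619 - 455777}{-3113530 - 2233066} = - \frac{457396}{-5346596} = \left(-457396\right) \left(- \frac{1}{5346596}\right) = \frac{114349}{1336649}$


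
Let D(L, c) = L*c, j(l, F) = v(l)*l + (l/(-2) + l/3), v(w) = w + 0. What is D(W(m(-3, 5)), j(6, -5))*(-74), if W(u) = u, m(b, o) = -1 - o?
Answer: 15540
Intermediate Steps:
v(w) = w
j(l, F) = l² - l/6 (j(l, F) = l*l + (l/(-2) + l/3) = l² + (l*(-½) + l*(⅓)) = l² + (-l/2 + l/3) = l² - l/6)
D(W(m(-3, 5)), j(6, -5))*(-74) = ((-1 - 1*5)*(6*(-⅙ + 6)))*(-74) = ((-1 - 5)*(6*(35/6)))*(-74) = -6*35*(-74) = -210*(-74) = 15540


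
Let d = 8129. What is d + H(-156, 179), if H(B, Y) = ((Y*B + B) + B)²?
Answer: 797279825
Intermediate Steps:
H(B, Y) = (2*B + B*Y)² (H(B, Y) = ((B*Y + B) + B)² = ((B + B*Y) + B)² = (2*B + B*Y)²)
d + H(-156, 179) = 8129 + (-156)²*(2 + 179)² = 8129 + 24336*181² = 8129 + 24336*32761 = 8129 + 797271696 = 797279825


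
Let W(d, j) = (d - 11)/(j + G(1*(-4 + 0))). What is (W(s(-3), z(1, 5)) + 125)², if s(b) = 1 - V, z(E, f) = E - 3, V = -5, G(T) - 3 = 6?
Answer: 756900/49 ≈ 15447.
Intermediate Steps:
G(T) = 9 (G(T) = 3 + 6 = 9)
z(E, f) = -3 + E
s(b) = 6 (s(b) = 1 - 1*(-5) = 1 + 5 = 6)
W(d, j) = (-11 + d)/(9 + j) (W(d, j) = (d - 11)/(j + 9) = (-11 + d)/(9 + j))
(W(s(-3), z(1, 5)) + 125)² = ((-11 + 6)/(9 + (-3 + 1)) + 125)² = (-5/(9 - 2) + 125)² = (-5/7 + 125)² = (870/7)² = 756900/49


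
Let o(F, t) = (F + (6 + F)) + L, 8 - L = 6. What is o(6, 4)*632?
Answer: 12640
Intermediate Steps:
L = 2 (L = 8 - 1*6 = 8 - 6 = 2)
o(F, t) = 8 + 2*F (o(F, t) = (F + (6 + F)) + 2 = (6 + 2*F) + 2 = 8 + 2*F)
o(6, 4)*632 = (8 + 2*6)*632 = (8 + 12)*632 = 20*632 = 12640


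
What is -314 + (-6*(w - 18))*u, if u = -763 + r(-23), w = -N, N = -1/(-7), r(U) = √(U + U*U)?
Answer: -83372 + 762*√506/7 ≈ -80923.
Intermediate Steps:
r(U) = √(U + U²)
N = ⅐ (N = -1*(-⅐) = ⅐ ≈ 0.14286)
w = -⅐ (w = -1*⅐ = -⅐ ≈ -0.14286)
u = -763 + √506 (u = -763 + √(-23*(1 - 23)) = -763 + √(-23*(-22)) = -763 + √506 ≈ -740.51)
-314 + (-6*(w - 18))*u = -314 + (-6*(-⅐ - 18))*(-763 + √506) = -314 + (-6*(-127/7))*(-763 + √506) = -314 + 762*(-763 + √506)/7 = -314 + (-83058 + 762*√506/7) = -83372 + 762*√506/7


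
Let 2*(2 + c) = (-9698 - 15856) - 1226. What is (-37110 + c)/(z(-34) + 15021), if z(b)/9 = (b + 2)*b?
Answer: -16834/8271 ≈ -2.0353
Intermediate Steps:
z(b) = 9*b*(2 + b) (z(b) = 9*((b + 2)*b) = 9*((2 + b)*b) = 9*(b*(2 + b)) = 9*b*(2 + b))
c = -13392 (c = -2 + ((-9698 - 15856) - 1226)/2 = -2 + (-25554 - 1226)/2 = -2 + (½)*(-26780) = -2 - 13390 = -13392)
(-37110 + c)/(z(-34) + 15021) = (-37110 - 13392)/(9*(-34)*(2 - 34) + 15021) = -50502/(9*(-34)*(-32) + 15021) = -50502/(9792 + 15021) = -50502/24813 = -50502*1/24813 = -16834/8271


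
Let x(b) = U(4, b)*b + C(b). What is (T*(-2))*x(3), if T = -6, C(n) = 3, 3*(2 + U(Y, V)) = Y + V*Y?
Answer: 156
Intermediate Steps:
U(Y, V) = -2 + Y/3 + V*Y/3 (U(Y, V) = -2 + (Y + V*Y)/3 = -2 + (Y/3 + V*Y/3) = -2 + Y/3 + V*Y/3)
x(b) = 3 + b*(-⅔ + 4*b/3) (x(b) = (-2 + (⅓)*4 + (⅓)*b*4)*b + 3 = (-2 + 4/3 + 4*b/3)*b + 3 = (-⅔ + 4*b/3)*b + 3 = b*(-⅔ + 4*b/3) + 3 = 3 + b*(-⅔ + 4*b/3))
(T*(-2))*x(3) = (-6*(-2))*(3 + (⅔)*3*(-1 + 2*3)) = 12*(3 + (⅔)*3*(-1 + 6)) = 12*(3 + (⅔)*3*5) = 12*(3 + 10) = 12*13 = 156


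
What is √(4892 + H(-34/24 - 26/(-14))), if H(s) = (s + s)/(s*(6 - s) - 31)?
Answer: 2*√49635047580149/201457 ≈ 69.943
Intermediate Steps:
H(s) = 2*s/(-31 + s*(6 - s)) (H(s) = (2*s)/(-31 + s*(6 - s)) = 2*s/(-31 + s*(6 - s)))
√(4892 + H(-34/24 - 26/(-14))) = √(4892 - 2*(-34/24 - 26/(-14))/(31 + (-34/24 - 26/(-14))² - 6*(-34/24 - 26/(-14)))) = √(4892 - 2*(-34*1/24 - 26*(-1/14))/(31 + (-34*1/24 - 26*(-1/14))² - 6*(-34*1/24 - 26*(-1/14)))) = √(4892 - 2*(-17/12 + 13/7)/(31 + (-17/12 + 13/7)² - 6*(-17/12 + 13/7))) = √(4892 - 2*37/84/(31 + (37/84)² - 6*37/84)) = √(4892 - 2*37/84/(31 + 1369/7056 - 37/14)) = √(4892 - 2*37/84/201457/7056) = √(4892 - 2*37/84*7056/201457) = √(4892 - 6216/201457) = √(985521428/201457) = 2*√49635047580149/201457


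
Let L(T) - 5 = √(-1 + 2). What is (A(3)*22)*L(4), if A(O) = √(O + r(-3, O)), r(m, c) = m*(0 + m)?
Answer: 264*√3 ≈ 457.26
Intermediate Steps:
r(m, c) = m² (r(m, c) = m*m = m²)
A(O) = √(9 + O) (A(O) = √(O + (-3)²) = √(O + 9) = √(9 + O))
L(T) = 6 (L(T) = 5 + √(-1 + 2) = 5 + √1 = 5 + 1 = 6)
(A(3)*22)*L(4) = (√(9 + 3)*22)*6 = (√12*22)*6 = ((2*√3)*22)*6 = (44*√3)*6 = 264*√3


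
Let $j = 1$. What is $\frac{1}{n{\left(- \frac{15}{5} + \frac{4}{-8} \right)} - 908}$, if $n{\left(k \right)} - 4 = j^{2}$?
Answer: $- \frac{1}{903} \approx -0.0011074$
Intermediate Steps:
$n{\left(k \right)} = 5$ ($n{\left(k \right)} = 4 + 1^{2} = 4 + 1 = 5$)
$\frac{1}{n{\left(- \frac{15}{5} + \frac{4}{-8} \right)} - 908} = \frac{1}{5 - 908} = \frac{1}{-903} = - \frac{1}{903}$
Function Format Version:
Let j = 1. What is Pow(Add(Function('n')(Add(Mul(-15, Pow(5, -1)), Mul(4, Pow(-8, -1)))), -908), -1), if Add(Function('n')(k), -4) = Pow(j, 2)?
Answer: Rational(-1, 903) ≈ -0.0011074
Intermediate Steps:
Function('n')(k) = 5 (Function('n')(k) = Add(4, Pow(1, 2)) = Add(4, 1) = 5)
Pow(Add(Function('n')(Add(Mul(-15, Pow(5, -1)), Mul(4, Pow(-8, -1)))), -908), -1) = Pow(Add(5, -908), -1) = Pow(-903, -1) = Rational(-1, 903)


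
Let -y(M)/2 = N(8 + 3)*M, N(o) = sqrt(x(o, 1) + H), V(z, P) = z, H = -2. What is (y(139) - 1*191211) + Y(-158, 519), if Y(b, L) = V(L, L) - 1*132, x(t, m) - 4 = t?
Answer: -190824 - 278*sqrt(13) ≈ -1.9183e+5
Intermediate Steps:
x(t, m) = 4 + t
N(o) = sqrt(2 + o) (N(o) = sqrt((4 + o) - 2) = sqrt(2 + o))
Y(b, L) = -132 + L (Y(b, L) = L - 1*132 = L - 132 = -132 + L)
y(M) = -2*M*sqrt(13) (y(M) = -2*sqrt(2 + (8 + 3))*M = -2*sqrt(2 + 11)*M = -2*sqrt(13)*M = -2*M*sqrt(13))
(y(139) - 1*191211) + Y(-158, 519) = (-2*139*sqrt(13) - 1*191211) + (-132 + 519) = (-278*sqrt(13) - 191211) + 387 = (-191211 - 278*sqrt(13)) + 387 = -190824 - 278*sqrt(13)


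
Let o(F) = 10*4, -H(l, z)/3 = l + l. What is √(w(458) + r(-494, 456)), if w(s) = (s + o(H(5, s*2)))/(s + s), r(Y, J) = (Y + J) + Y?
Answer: I*√111480406/458 ≈ 23.053*I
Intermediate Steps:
H(l, z) = -6*l (H(l, z) = -3*(l + l) = -6*l)
r(Y, J) = J + 2*Y (r(Y, J) = (J + Y) + Y = J + 2*Y)
o(F) = 40
w(s) = (40 + s)/(2*s) (w(s) = (s + 40)/(s + s) = (40 + s)/((2*s)) = (40 + s)*(1/(2*s)) = (40 + s)/(2*s))
√(w(458) + r(-494, 456)) = √((½)*(40 + 458)/458 + (456 + 2*(-494))) = √((½)*(1/458)*498 + (456 - 988)) = √(249/458 - 532) = √(-243407/458) = I*√111480406/458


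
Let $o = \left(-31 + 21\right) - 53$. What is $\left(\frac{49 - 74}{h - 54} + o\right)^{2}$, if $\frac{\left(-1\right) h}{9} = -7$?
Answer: $\frac{350464}{81} \approx 4326.7$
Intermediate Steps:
$h = 63$ ($h = \left(-9\right) \left(-7\right) = 63$)
$o = -63$ ($o = -10 - 53 = -63$)
$\left(\frac{49 - 74}{h - 54} + o\right)^{2} = \left(\frac{49 - 74}{63 - 54} - 63\right)^{2} = \left(- \frac{25}{9} - 63\right)^{2} = \left(- \frac{592}{9}\right)^{2} = \frac{350464}{81}$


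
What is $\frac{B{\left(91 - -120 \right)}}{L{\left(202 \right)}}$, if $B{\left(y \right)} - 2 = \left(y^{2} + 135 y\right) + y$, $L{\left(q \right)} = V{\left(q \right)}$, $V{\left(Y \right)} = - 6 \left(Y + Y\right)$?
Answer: $- \frac{73219}{2424} \approx -30.206$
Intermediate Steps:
$V{\left(Y \right)} = - 12 Y$ ($V{\left(Y \right)} = - 6 \cdot 2 Y = - 12 Y$)
$L{\left(q \right)} = - 12 q$
$B{\left(y \right)} = 2 + y^{2} + 136 y$ ($B{\left(y \right)} = 2 + \left(\left(y^{2} + 135 y\right) + y\right) = 2 + \left(y^{2} + 136 y\right) = 2 + y^{2} + 136 y$)
$\frac{B{\left(91 - -120 \right)}}{L{\left(202 \right)}} = \frac{2 + \left(91 - -120\right)^{2} + 136 \left(91 - -120\right)}{\left(-12\right) 202} = \frac{2 + \left(91 + 120\right)^{2} + 136 \left(91 + 120\right)}{-2424} = \left(2 + 211^{2} + 136 \cdot 211\right) \left(- \frac{1}{2424}\right) = \left(2 + 44521 + 28696\right) \left(- \frac{1}{2424}\right) = 73219 \left(- \frac{1}{2424}\right) = - \frac{73219}{2424}$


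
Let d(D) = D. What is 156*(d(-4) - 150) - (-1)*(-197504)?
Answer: -221528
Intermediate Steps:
156*(d(-4) - 150) - (-1)*(-197504) = 156*(-4 - 150) - (-1)*(-197504) = 156*(-154) - 1*197504 = -24024 - 197504 = -221528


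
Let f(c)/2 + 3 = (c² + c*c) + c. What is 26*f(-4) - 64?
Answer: 1236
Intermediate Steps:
f(c) = -6 + 2*c + 4*c² (f(c) = -6 + 2*((c² + c*c) + c) = -6 + 2*((c² + c²) + c) = -6 + 2*(2*c² + c) = -6 + 2*(c + 2*c²) = -6 + (2*c + 4*c²) = -6 + 2*c + 4*c²)
26*f(-4) - 64 = 26*(-6 + 2*(-4) + 4*(-4)²) - 64 = 26*(-6 - 8 + 4*16) - 64 = 26*(-6 - 8 + 64) - 64 = 26*50 - 64 = 1300 - 64 = 1236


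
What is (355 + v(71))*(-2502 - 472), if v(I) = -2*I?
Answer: -633462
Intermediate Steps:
(355 + v(71))*(-2502 - 472) = (355 - 2*71)*(-2502 - 472) = (355 - 142)*(-2974) = 213*(-2974) = -633462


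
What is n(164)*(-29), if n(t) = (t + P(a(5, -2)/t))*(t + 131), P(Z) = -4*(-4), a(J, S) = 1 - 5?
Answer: -1539900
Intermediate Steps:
a(J, S) = -4
P(Z) = 16
n(t) = (16 + t)*(131 + t) (n(t) = (t + 16)*(t + 131) = (16 + t)*(131 + t))
n(164)*(-29) = (2096 + 164² + 147*164)*(-29) = (2096 + 26896 + 24108)*(-29) = 53100*(-29) = -1539900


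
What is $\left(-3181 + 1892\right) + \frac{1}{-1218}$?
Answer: $- \frac{1570003}{1218} \approx -1289.0$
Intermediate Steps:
$\left(-3181 + 1892\right) + \frac{1}{-1218} = -1289 - \frac{1}{1218} = - \frac{1570003}{1218}$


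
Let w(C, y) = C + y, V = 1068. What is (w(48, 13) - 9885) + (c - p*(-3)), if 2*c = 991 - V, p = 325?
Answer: -17775/2 ≈ -8887.5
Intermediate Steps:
c = -77/2 (c = (991 - 1*1068)/2 = (991 - 1068)/2 = (1/2)*(-77) = -77/2 ≈ -38.500)
(w(48, 13) - 9885) + (c - p*(-3)) = ((48 + 13) - 9885) + (-77/2 - 325*(-3)) = (61 - 9885) + (-77/2 - 1*(-975)) = -9824 + (-77/2 + 975) = -9824 + 1873/2 = -17775/2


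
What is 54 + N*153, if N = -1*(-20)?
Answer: 3114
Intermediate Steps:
N = 20
54 + N*153 = 54 + 20*153 = 54 + 3060 = 3114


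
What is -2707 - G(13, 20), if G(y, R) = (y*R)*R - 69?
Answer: -7838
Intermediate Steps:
G(y, R) = -69 + y*R² (G(y, R) = (R*y)*R - 69 = y*R² - 69 = -69 + y*R²)
-2707 - G(13, 20) = -2707 - (-69 + 13*20²) = -2707 - (-69 + 13*400) = -2707 - (-69 + 5200) = -2707 - 1*5131 = -2707 - 5131 = -7838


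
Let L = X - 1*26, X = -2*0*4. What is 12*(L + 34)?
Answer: 96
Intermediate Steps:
X = 0 (X = 0*4 = 0)
L = -26 (L = 0 - 1*26 = 0 - 26 = -26)
12*(L + 34) = 12*(-26 + 34) = 12*8 = 96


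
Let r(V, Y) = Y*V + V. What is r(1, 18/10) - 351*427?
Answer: -749371/5 ≈ -1.4987e+5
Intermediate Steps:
r(V, Y) = V + V*Y (r(V, Y) = V*Y + V = V + V*Y)
r(1, 18/10) - 351*427 = 1*(1 + 18/10) - 351*427 = 1*(1 + 18*(⅒)) - 149877 = 1*(1 + 9/5) - 149877 = 1*(14/5) - 149877 = 14/5 - 149877 = -749371/5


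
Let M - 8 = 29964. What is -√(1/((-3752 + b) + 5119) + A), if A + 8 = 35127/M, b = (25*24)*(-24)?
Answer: -3*I*√28941199087829849/195312538 ≈ -2.6131*I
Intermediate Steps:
M = 29972 (M = 8 + 29964 = 29972)
b = -14400 (b = 600*(-24) = -14400)
A = -204649/29972 (A = -8 + 35127/29972 = -204649/29972 ≈ -6.8280)
-√(1/((-3752 + b) + 5119) + A) = -√(1/((-3752 - 14400) + 5119) - 204649/29972) = -√(1/(-18152 + 5119) - 204649/29972) = -√(1/(-13033) - 204649/29972) = -√(-1/13033 - 204649/29972) = -√(-2667220389/390625076) = -3*I*√28941199087829849/195312538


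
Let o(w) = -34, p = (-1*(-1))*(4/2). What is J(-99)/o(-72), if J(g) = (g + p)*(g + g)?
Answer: -9603/17 ≈ -564.88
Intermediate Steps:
p = 2 (p = 1*(4*(½)) = 1*2 = 2)
J(g) = 2*g*(2 + g) (J(g) = (g + 2)*(g + g) = (2 + g)*(2*g) = 2*g*(2 + g))
J(-99)/o(-72) = (2*(-99)*(2 - 99))/(-34) = (2*(-99)*(-97))*(-1/34) = 19206*(-1/34) = -9603/17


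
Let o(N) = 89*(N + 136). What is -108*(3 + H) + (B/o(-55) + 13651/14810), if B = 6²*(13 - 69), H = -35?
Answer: 41005488371/11862810 ≈ 3456.6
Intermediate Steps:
o(N) = 12104 + 89*N (o(N) = 89*(136 + N) = 12104 + 89*N)
B = -2016 (B = 36*(-56) = -2016)
-108*(3 + H) + (B/o(-55) + 13651/14810) = -108*(3 - 35) + (-2016/(12104 + 89*(-55)) + 13651/14810) = -108*(-32) + (-2016/(12104 - 4895) + 13651*(1/14810)) = 3456 + (-2016/7209 + 13651/14810) = 3456 + (-2016*1/7209 + 13651/14810) = 3456 + (-224/801 + 13651/14810) = 3456 + 7617011/11862810 = 41005488371/11862810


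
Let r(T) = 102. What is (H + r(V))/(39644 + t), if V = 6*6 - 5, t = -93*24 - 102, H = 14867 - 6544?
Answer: 1685/7462 ≈ 0.22581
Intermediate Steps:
H = 8323
t = -2334 (t = -2232 - 102 = -2334)
V = 31 (V = 36 - 5 = 31)
(H + r(V))/(39644 + t) = (8323 + 102)/(39644 - 2334) = 8425/37310 = 8425*(1/37310) = 1685/7462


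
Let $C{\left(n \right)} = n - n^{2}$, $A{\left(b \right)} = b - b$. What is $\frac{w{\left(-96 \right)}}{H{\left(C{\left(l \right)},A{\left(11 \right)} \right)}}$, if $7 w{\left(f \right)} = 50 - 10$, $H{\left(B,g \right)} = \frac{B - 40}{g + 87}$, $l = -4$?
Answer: $- \frac{58}{7} \approx -8.2857$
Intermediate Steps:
$A{\left(b \right)} = 0$
$H{\left(B,g \right)} = \frac{-40 + B}{87 + g}$
$w{\left(f \right)} = \frac{40}{7}$ ($w{\left(f \right)} = \frac{50 - 10}{7} = \frac{1}{7} \cdot 40 = \frac{40}{7}$)
$\frac{w{\left(-96 \right)}}{H{\left(C{\left(l \right)},A{\left(11 \right)} \right)}} = \frac{40}{7 \frac{-40 - 4 \left(1 - -4\right)}{87 + 0}} = \frac{40}{7 \frac{-40 - 4 \left(1 + 4\right)}{87}} = \frac{40}{7 \frac{-40 - 20}{87}} = \frac{40}{7 \cdot \frac{1}{87} \left(-60\right)} = \frac{40}{7 \left(- \frac{20}{29}\right)} = \frac{40}{7} \left(- \frac{29}{20}\right) = - \frac{58}{7}$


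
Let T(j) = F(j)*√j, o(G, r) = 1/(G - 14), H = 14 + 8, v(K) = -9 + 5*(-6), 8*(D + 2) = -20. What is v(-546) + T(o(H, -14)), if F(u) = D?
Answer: -39 - 9*√2/8 ≈ -40.591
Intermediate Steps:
D = -9/2 (D = -2 + (⅛)*(-20) = -2 - 5/2 = -9/2 ≈ -4.5000)
F(u) = -9/2
v(K) = -39 (v(K) = -9 - 30 = -39)
H = 22
o(G, r) = 1/(-14 + G)
T(j) = -9*√j/2
v(-546) + T(o(H, -14)) = -39 - 9/(2*√(-14 + 22)) = -39 - 9*√2/4/2 = -39 - 9*√2/8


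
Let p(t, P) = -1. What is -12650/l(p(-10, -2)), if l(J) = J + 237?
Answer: -6325/118 ≈ -53.602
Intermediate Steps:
l(J) = 237 + J
-12650/l(p(-10, -2)) = -12650/(237 - 1) = -12650/236 = -12650*1/236 = -6325/118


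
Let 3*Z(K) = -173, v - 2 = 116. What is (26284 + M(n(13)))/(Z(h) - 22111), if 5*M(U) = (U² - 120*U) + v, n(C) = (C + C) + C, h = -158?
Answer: -385137/332530 ≈ -1.1582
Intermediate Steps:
v = 118 (v = 2 + 116 = 118)
n(C) = 3*C (n(C) = 2*C + C = 3*C)
Z(K) = -173/3 (Z(K) = (⅓)*(-173) = -173/3)
M(U) = 118/5 - 24*U + U²/5 (M(U) = ((U² - 120*U) + 118)/5 = (118 + U² - 120*U)/5 = 118/5 - 24*U + U²/5)
(26284 + M(n(13)))/(Z(h) - 22111) = (26284 + (118/5 - 72*13 + (3*13)²/5))/(-173/3 - 22111) = (26284 + (118/5 - 24*39 + (⅕)*39²))/(-66506/3) = (26284 + (118/5 - 936 + (⅕)*1521))*(-3/66506) = (26284 + (118/5 - 936 + 1521/5))*(-3/66506) = (26284 - 3041/5)*(-3/66506) = (128379/5)*(-3/66506) = -385137/332530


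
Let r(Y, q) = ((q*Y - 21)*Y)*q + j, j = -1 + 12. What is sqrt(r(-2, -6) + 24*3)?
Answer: 5*I ≈ 5.0*I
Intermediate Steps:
j = 11
r(Y, q) = 11 + Y*q*(-21 + Y*q) (r(Y, q) = ((q*Y - 21)*Y)*q + 11 = ((Y*q - 21)*Y)*q + 11 = ((-21 + Y*q)*Y)*q + 11 = (Y*(-21 + Y*q))*q + 11 = Y*q*(-21 + Y*q) + 11 = 11 + Y*q*(-21 + Y*q))
sqrt(r(-2, -6) + 24*3) = sqrt((11 + (-2)**2*(-6)**2 - 21*(-2)*(-6)) + 24*3) = sqrt((11 + 4*36 - 252) + 72) = sqrt((11 + 144 - 252) + 72) = sqrt(-97 + 72) = sqrt(-25) = 5*I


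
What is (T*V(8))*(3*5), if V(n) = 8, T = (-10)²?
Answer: 12000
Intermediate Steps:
T = 100
(T*V(8))*(3*5) = (100*8)*(3*5) = 800*15 = 12000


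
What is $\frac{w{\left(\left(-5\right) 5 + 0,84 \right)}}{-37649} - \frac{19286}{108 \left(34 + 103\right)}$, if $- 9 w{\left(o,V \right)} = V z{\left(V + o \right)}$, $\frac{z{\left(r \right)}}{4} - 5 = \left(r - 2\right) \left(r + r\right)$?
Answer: $\frac{1495999045}{278527302} \approx 5.3711$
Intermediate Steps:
$z{\left(r \right)} = 20 + 8 r \left(-2 + r\right)$ ($z{\left(r \right)} = 20 + 4 \left(r - 2\right) \left(r + r\right) = 20 + 4 \left(-2 + r\right) 2 r = 20 + 4 \cdot 2 r \left(-2 + r\right) = 20 + 8 r \left(-2 + r\right)$)
$w{\left(o,V \right)} = - \frac{V \left(20 - 16 V - 16 o + 8 \left(V + o\right)^{2}\right)}{9}$ ($w{\left(o,V \right)} = - \frac{V \left(20 - 16 \left(V + o\right) + 8 \left(V + o\right)^{2}\right)}{9} = - \frac{V \left(20 - \left(16 V + 16 o\right) + 8 \left(V + o\right)^{2}\right)}{9} = - \frac{V \left(20 - 16 V - 16 o + 8 \left(V + o\right)^{2}\right)}{9}$)
$\frac{w{\left(\left(-5\right) 5 + 0,84 \right)}}{-37649} - \frac{19286}{108 \left(34 + 103\right)} = \frac{\frac{4}{9} \cdot 84 \left(-5 - 2 \left(84 + \left(\left(-5\right) 5 + 0\right)\right)^{2} + 4 \cdot 84 + 4 \left(\left(-5\right) 5 + 0\right)\right)}{-37649} - \frac{19286}{108 \left(34 + 103\right)} = \frac{4}{9} \cdot 84 \left(-5 - 2 \left(84 + \left(-25 + 0\right)\right)^{2} + 336 + 4 \left(-25 + 0\right)\right) \left(- \frac{1}{37649}\right) - \frac{19286}{108 \cdot 137} = \frac{4}{9} \cdot 84 \left(-5 - 2 \left(84 - 25\right)^{2} + 336 + 4 \left(-25\right)\right) \left(- \frac{1}{37649}\right) - \frac{19286}{14796} = \frac{4}{9} \cdot 84 \left(-5 - 2 \cdot 59^{2} + 336 - 100\right) \left(- \frac{1}{37649}\right) - \frac{9643}{7398} = \frac{4}{9} \cdot 84 \left(-5 - 6962 + 336 - 100\right) \left(- \frac{1}{37649}\right) - \frac{9643}{7398} = \frac{4}{9} \cdot 84 \left(-6731\right) \left(- \frac{1}{37649}\right) - \frac{9643}{7398} = \left(- \frac{753872}{3}\right) \left(- \frac{1}{37649}\right) - \frac{9643}{7398} = \frac{753872}{112947} - \frac{9643}{7398} = \frac{1495999045}{278527302}$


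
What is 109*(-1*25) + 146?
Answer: -2579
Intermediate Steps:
109*(-1*25) + 146 = 109*(-25) + 146 = -2725 + 146 = -2579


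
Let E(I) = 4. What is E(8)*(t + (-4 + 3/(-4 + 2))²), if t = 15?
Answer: 181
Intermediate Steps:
E(8)*(t + (-4 + 3/(-4 + 2))²) = 4*(15 + (-4 + 3/(-4 + 2))²) = 4*(15 + (-4 + 3/(-2))²) = 4*(15 + (-4 - ½*3)²) = 4*(15 + (-4 - 3/2)²) = 4*(15 + (-11/2)²) = 4*(15 + 121/4) = 4*(181/4) = 181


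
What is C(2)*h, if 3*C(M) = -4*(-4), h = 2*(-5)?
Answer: -160/3 ≈ -53.333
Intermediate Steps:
h = -10
C(M) = 16/3 (C(M) = (-4*(-4))/3 = (1/3)*16 = 16/3)
C(2)*h = (16/3)*(-10) = -160/3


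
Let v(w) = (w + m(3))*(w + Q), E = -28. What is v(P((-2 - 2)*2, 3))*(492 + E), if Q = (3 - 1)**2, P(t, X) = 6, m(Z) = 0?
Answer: 27840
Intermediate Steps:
Q = 4 (Q = 2**2 = 4)
v(w) = w*(4 + w) (v(w) = (w + 0)*(w + 4) = w*(4 + w))
v(P((-2 - 2)*2, 3))*(492 + E) = (6*(4 + 6))*(492 - 28) = (6*10)*464 = 60*464 = 27840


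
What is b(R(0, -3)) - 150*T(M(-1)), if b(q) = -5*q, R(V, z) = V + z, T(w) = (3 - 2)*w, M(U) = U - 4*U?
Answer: -435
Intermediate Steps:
M(U) = -3*U
T(w) = w (T(w) = 1*w = w)
b(R(0, -3)) - 150*T(M(-1)) = -5*(0 - 3) - (-450)*(-1) = -5*(-3) - 150*3 = 15 - 450 = -435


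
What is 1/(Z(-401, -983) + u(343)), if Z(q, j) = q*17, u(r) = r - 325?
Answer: -1/6799 ≈ -0.00014708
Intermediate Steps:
u(r) = -325 + r
Z(q, j) = 17*q
1/(Z(-401, -983) + u(343)) = 1/(17*(-401) + (-325 + 343)) = 1/(-6817 + 18) = 1/(-6799) = -1/6799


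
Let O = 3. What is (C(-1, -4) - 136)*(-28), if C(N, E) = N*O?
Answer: 3892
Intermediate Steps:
C(N, E) = 3*N (C(N, E) = N*3 = 3*N)
(C(-1, -4) - 136)*(-28) = (3*(-1) - 136)*(-28) = (-3 - 136)*(-28) = -139*(-28) = 3892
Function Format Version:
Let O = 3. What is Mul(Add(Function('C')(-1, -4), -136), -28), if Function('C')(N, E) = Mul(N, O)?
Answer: 3892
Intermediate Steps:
Function('C')(N, E) = Mul(3, N) (Function('C')(N, E) = Mul(N, 3) = Mul(3, N))
Mul(Add(Function('C')(-1, -4), -136), -28) = Mul(Add(Mul(3, -1), -136), -28) = Mul(Add(-3, -136), -28) = Mul(-139, -28) = 3892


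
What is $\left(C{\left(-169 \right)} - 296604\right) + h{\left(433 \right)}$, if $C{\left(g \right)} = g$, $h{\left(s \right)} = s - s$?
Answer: $-296773$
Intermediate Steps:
$h{\left(s \right)} = 0$
$\left(C{\left(-169 \right)} - 296604\right) + h{\left(433 \right)} = \left(-169 - 296604\right) + 0 = -296773 + 0 = -296773$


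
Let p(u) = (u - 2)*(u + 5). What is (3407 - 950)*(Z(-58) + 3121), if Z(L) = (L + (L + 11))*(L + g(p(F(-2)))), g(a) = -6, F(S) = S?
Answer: 24179337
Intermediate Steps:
p(u) = (-2 + u)*(5 + u)
Z(L) = (-6 + L)*(11 + 2*L) (Z(L) = (L + (L + 11))*(L - 6) = (L + (11 + L))*(-6 + L) = (11 + 2*L)*(-6 + L) = (-6 + L)*(11 + 2*L))
(3407 - 950)*(Z(-58) + 3121) = (3407 - 950)*((-66 - 1*(-58) + 2*(-58)²) + 3121) = 2457*((-66 + 58 + 2*3364) + 3121) = 2457*((-66 + 58 + 6728) + 3121) = 2457*(6720 + 3121) = 2457*9841 = 24179337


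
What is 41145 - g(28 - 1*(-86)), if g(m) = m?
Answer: 41031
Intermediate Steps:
41145 - g(28 - 1*(-86)) = 41145 - (28 - 1*(-86)) = 41145 - (28 + 86) = 41145 - 1*114 = 41145 - 114 = 41031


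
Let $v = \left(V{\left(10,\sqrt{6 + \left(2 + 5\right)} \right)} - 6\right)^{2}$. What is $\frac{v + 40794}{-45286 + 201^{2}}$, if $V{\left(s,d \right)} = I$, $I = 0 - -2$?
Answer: $- \frac{8162}{977} \approx -8.3541$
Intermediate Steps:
$I = 2$ ($I = 0 + 2 = 2$)
$V{\left(s,d \right)} = 2$
$v = 16$ ($v = \left(2 - 6\right)^{2} = \left(-4\right)^{2} = 16$)
$\frac{v + 40794}{-45286 + 201^{2}} = \frac{16 + 40794}{-45286 + 201^{2}} = \frac{40810}{-45286 + 40401} = \frac{40810}{-4885} = 40810 \left(- \frac{1}{4885}\right) = - \frac{8162}{977}$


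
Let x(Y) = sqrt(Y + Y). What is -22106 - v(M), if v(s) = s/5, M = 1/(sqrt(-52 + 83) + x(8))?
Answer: -1657946/75 - sqrt(31)/75 ≈ -22106.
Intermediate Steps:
x(Y) = sqrt(2)*sqrt(Y) (x(Y) = sqrt(2*Y) = sqrt(2)*sqrt(Y))
M = 1/(4 + sqrt(31)) (M = 1/(sqrt(-52 + 83) + sqrt(2)*sqrt(8)) = 1/(sqrt(31) + sqrt(2)*(2*sqrt(2))) = 1/(sqrt(31) + 4) = 1/(4 + sqrt(31)) ≈ 0.10452)
v(s) = s/5 (v(s) = s*(1/5) = s/5)
-22106 - v(M) = -22106 - (-4/15 + sqrt(31)/15)/5 = -22106 - (-4/75 + sqrt(31)/75) = -22106 + (4/75 - sqrt(31)/75) = -1657946/75 - sqrt(31)/75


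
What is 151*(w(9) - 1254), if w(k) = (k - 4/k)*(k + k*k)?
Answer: -73084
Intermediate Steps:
w(k) = (k + k²)*(k - 4/k) (w(k) = (k - 4/k)*(k + k²) = (k + k²)*(k - 4/k))
151*(w(9) - 1254) = 151*((-4 + 9² + 9³ - 4*9) - 1254) = 151*((-4 + 81 + 729 - 36) - 1254) = 151*(770 - 1254) = 151*(-484) = -73084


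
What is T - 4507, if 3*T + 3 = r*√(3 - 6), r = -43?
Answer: -4508 - 43*I*√3/3 ≈ -4508.0 - 24.826*I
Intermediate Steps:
T = -1 - 43*I*√3/3 (T = -1 + (-43*√(3 - 6))/3 = -1 + (-43*I*√3)/3 = -1 - 43*I*√3/3 ≈ -1.0 - 24.826*I)
T - 4507 = (-1 - 43*I*√3/3) - 4507 = -4508 - 43*I*√3/3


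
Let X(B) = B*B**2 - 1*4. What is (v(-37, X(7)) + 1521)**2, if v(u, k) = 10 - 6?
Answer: 2325625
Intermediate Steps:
X(B) = -4 + B**3 (X(B) = B**3 - 4 = -4 + B**3)
v(u, k) = 4
(v(-37, X(7)) + 1521)**2 = (4 + 1521)**2 = 1525**2 = 2325625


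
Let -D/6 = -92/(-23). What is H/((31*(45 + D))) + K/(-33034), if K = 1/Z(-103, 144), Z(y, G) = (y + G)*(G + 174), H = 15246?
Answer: 312686233961/13351616052 ≈ 23.419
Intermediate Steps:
D = -24 (D = -(-552)/(-23) = -(-552)*(-1)/23 = -6*4 = -24)
Z(y, G) = (174 + G)*(G + y) (Z(y, G) = (G + y)*(174 + G) = (174 + G)*(G + y))
K = 1/13038 (K = 1/(144**2 + 174*144 + 174*(-103) + 144*(-103)) = 1/(20736 + 25056 - 17922 - 14832) = 1/13038 ≈ 7.6699e-5)
H/((31*(45 + D))) + K/(-33034) = 15246/((31*(45 - 24))) + (1/13038)/(-33034) = 15246/((31*21)) + (1/13038)*(-1/33034) = 15246/651 - 1/430697292 = 15246*(1/651) - 1/430697292 = 726/31 - 1/430697292 = 312686233961/13351616052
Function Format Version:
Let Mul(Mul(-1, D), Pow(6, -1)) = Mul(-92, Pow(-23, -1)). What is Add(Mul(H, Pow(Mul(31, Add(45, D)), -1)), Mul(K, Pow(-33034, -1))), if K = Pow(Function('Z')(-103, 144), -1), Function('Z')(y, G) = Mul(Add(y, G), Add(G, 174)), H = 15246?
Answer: Rational(312686233961, 13351616052) ≈ 23.419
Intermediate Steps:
D = -24 (D = Mul(-6, Mul(-92, Pow(-23, -1))) = Mul(-6, Mul(-92, Rational(-1, 23))) = Mul(-6, 4) = -24)
Function('Z')(y, G) = Mul(Add(174, G), Add(G, y)) (Function('Z')(y, G) = Mul(Add(G, y), Add(174, G)) = Mul(Add(174, G), Add(G, y)))
K = Rational(1, 13038) (K = Pow(Add(Pow(144, 2), Mul(174, 144), Mul(174, -103), Mul(144, -103)), -1) = Pow(Add(20736, 25056, -17922, -14832), -1) = Pow(13038, -1) = Rational(1, 13038) ≈ 7.6699e-5)
Add(Mul(H, Pow(Mul(31, Add(45, D)), -1)), Mul(K, Pow(-33034, -1))) = Add(Mul(15246, Pow(Mul(31, Add(45, -24)), -1)), Mul(Rational(1, 13038), Pow(-33034, -1))) = Add(Mul(15246, Pow(Mul(31, 21), -1)), Mul(Rational(1, 13038), Rational(-1, 33034))) = Add(Mul(15246, Pow(651, -1)), Rational(-1, 430697292)) = Add(Mul(15246, Rational(1, 651)), Rational(-1, 430697292)) = Add(Rational(726, 31), Rational(-1, 430697292)) = Rational(312686233961, 13351616052)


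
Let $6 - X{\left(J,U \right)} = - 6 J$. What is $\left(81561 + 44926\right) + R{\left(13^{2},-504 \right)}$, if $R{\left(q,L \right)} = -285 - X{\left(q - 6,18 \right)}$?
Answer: $125218$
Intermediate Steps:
$X{\left(J,U \right)} = 6 + 6 J$ ($X{\left(J,U \right)} = 6 - - 6 J = 6 + 6 J$)
$R{\left(q,L \right)} = -255 - 6 q$ ($R{\left(q,L \right)} = -285 - \left(6 + 6 \left(q - 6\right)\right) = -285 - \left(6 + 6 \left(-6 + q\right)\right) = -285 - \left(6 + \left(-36 + 6 q\right)\right) = -285 - \left(-30 + 6 q\right) = -255 - 6 q$)
$\left(81561 + 44926\right) + R{\left(13^{2},-504 \right)} = \left(81561 + 44926\right) - \left(255 + 6 \cdot 13^{2}\right) = 126487 - 1269 = 125218$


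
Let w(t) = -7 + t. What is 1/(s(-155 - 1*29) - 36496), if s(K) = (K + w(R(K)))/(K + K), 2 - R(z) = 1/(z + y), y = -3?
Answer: -34408/1255736697 ≈ -2.7401e-5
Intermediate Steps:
R(z) = 2 - 1/(-3 + z) (R(z) = 2 - 1/(z - 3) = 2 - 1/(-3 + z))
s(K) = (-7 + K + (-7 + 2*K)/(-3 + K))/(2*K) (s(K) = (K + (-7 + (-7 + 2*K)/(-3 + K)))/(K + K) = (-7 + K + (-7 + 2*K)/(-3 + K))/((2*K)) = (-7 + K + (-7 + 2*K)/(-3 + K))*(1/(2*K)) = (-7 + K + (-7 + 2*K)/(-3 + K))/(2*K))
1/(s(-155 - 1*29) - 36496) = 1/((14 + (-155 - 1*29)² - 8*(-155 - 1*29))/(2*(-155 - 1*29)*(-3 + (-155 - 1*29))) - 36496) = 1/((14 + (-155 - 29)² - 8*(-155 - 29))/(2*(-155 - 29)*(-3 + (-155 - 29))) - 36496) = 1/((½)*(14 + (-184)² - 8*(-184))/(-184*(-3 - 184)) - 36496) = 1/((½)*(-1/184)*(14 + 33856 + 1472)/(-187) - 36496) = 1/((½)*(-1/184)*(-1/187)*35342 - 36496) = 1/(17671/34408 - 36496) = 1/(-1255736697/34408) = -34408/1255736697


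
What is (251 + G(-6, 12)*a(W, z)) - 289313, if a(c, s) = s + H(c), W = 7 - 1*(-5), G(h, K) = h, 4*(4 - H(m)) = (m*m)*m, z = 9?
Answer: -286548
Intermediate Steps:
H(m) = 4 - m³/4 (H(m) = 4 - m*m*m/4 = 4 - m²*m/4 = 4 - m³/4)
W = 12 (W = 7 + 5 = 12)
a(c, s) = 4 + s - c³/4 (a(c, s) = s + (4 - c³/4) = 4 + s - c³/4)
(251 + G(-6, 12)*a(W, z)) - 289313 = (251 - 6*(4 + 9 - ¼*12³)) - 289313 = (251 - 6*(4 + 9 - ¼*1728)) - 289313 = (251 - 6*(4 + 9 - 432)) - 289313 = (251 - 6*(-419)) - 289313 = (251 + 2514) - 289313 = 2765 - 289313 = -286548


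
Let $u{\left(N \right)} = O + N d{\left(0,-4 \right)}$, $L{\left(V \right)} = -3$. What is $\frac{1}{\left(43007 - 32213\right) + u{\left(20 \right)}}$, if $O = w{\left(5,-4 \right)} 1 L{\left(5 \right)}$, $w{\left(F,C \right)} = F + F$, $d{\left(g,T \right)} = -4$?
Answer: $\frac{1}{10684} \approx 9.3598 \cdot 10^{-5}$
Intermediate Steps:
$w{\left(F,C \right)} = 2 F$
$O = -30$ ($O = 2 \cdot 5 \cdot 1 \left(-3\right) = 10 \cdot 1 \left(-3\right) = 10 \left(-3\right) = -30$)
$u{\left(N \right)} = -30 - 4 N$ ($u{\left(N \right)} = -30 + N \left(-4\right) = -30 - 4 N$)
$\frac{1}{\left(43007 - 32213\right) + u{\left(20 \right)}} = \frac{1}{\left(43007 - 32213\right) - 110} = \frac{1}{10794 - 110} = \frac{1}{10684}$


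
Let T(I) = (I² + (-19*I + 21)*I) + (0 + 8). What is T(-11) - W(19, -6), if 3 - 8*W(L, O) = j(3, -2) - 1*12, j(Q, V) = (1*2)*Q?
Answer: -19217/8 ≈ -2402.1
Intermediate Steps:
j(Q, V) = 2*Q
W(L, O) = 9/8 (W(L, O) = 3/8 - (2*3 - 1*12)/8 = 3/8 - (6 - 12)/8 = 3/8 - ⅛*(-6) = 3/8 + ¾ = 9/8)
T(I) = 8 + I² + I*(21 - 19*I) (T(I) = (I² + (21 - 19*I)*I) + 8 = (I² + I*(21 - 19*I)) + 8 = 8 + I² + I*(21 - 19*I))
T(-11) - W(19, -6) = (8 - 18*(-11)² + 21*(-11)) - 1*9/8 = (8 - 18*121 - 231) - 9/8 = (8 - 2178 - 231) - 9/8 = -2401 - 9/8 = -19217/8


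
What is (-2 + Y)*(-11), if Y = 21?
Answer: -209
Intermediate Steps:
(-2 + Y)*(-11) = (-2 + 21)*(-11) = 19*(-11) = -209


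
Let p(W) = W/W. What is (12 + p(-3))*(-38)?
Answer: -494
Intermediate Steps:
p(W) = 1
(12 + p(-3))*(-38) = (12 + 1)*(-38) = 13*(-38) = -494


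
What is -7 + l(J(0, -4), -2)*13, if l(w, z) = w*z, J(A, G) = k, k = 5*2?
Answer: -267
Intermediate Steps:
k = 10
J(A, G) = 10
-7 + l(J(0, -4), -2)*13 = -7 + (10*(-2))*13 = -7 - 20*13 = -7 - 260 = -267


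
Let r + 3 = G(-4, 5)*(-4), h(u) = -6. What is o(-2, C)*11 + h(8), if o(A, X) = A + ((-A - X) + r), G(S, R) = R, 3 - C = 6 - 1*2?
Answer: -248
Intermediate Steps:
C = -1 (C = 3 - (6 - 1*2) = 3 - (6 - 2) = 3 - 1*4 = 3 - 4 = -1)
r = -23 (r = -3 + 5*(-4) = -3 - 20 = -23)
o(A, X) = -23 - X (o(A, X) = A + ((-A - X) - 23) = A + (-23 - A - X) = -23 - X)
o(-2, C)*11 + h(8) = (-23 - 1*(-1))*11 - 6 = (-23 + 1)*11 - 6 = -22*11 - 6 = -242 - 6 = -248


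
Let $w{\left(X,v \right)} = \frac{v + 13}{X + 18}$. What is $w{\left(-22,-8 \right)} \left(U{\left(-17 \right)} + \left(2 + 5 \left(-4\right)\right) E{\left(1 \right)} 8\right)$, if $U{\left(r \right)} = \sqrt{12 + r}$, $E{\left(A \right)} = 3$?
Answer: $540 - \frac{5 i \sqrt{5}}{4} \approx 540.0 - 2.7951 i$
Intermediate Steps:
$w{\left(X,v \right)} = \frac{13 + v}{18 + X}$
$w{\left(-22,-8 \right)} \left(U{\left(-17 \right)} + \left(2 + 5 \left(-4\right)\right) E{\left(1 \right)} 8\right) = \frac{13 - 8}{18 - 22} \left(\sqrt{12 - 17} + \left(2 + 5 \left(-4\right)\right) 3 \cdot 8\right) = \frac{1}{-4} \cdot 5 \left(\sqrt{-5} + \left(2 - 20\right) 3 \cdot 8\right) = \left(- \frac{1}{4}\right) 5 \left(i \sqrt{5} + \left(-18\right) 3 \cdot 8\right) = - \frac{5 \left(i \sqrt{5} - 432\right)}{4} = - \frac{5 \left(-432 + i \sqrt{5}\right)}{4} = 540 - \frac{5 i \sqrt{5}}{4}$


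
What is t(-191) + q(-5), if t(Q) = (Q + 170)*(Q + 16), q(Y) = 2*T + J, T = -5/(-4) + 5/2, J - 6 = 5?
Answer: 7387/2 ≈ 3693.5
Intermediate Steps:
J = 11 (J = 6 + 5 = 11)
T = 15/4 (T = -5*(-¼) + 5*(½) = 5/4 + 5/2 = 15/4 ≈ 3.7500)
q(Y) = 37/2 (q(Y) = 2*(15/4) + 11 = 15/2 + 11 = 37/2)
t(Q) = (16 + Q)*(170 + Q) (t(Q) = (170 + Q)*(16 + Q) = (16 + Q)*(170 + Q))
t(-191) + q(-5) = (2720 + (-191)² + 186*(-191)) + 37/2 = (2720 + 36481 - 35526) + 37/2 = 3675 + 37/2 = 7387/2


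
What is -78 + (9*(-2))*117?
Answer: -2184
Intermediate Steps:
-78 + (9*(-2))*117 = -78 - 18*117 = -78 - 2106 = -2184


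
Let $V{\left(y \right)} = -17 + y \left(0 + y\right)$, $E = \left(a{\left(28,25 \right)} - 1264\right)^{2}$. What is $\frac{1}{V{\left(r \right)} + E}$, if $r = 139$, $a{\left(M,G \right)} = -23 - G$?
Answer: $\frac{1}{1740648} \approx 5.745 \cdot 10^{-7}$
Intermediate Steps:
$E = 1721344$ ($E = \left(\left(-23 - 25\right) - 1264\right)^{2} = \left(-48 - 1264\right)^{2} = \left(-1312\right)^{2} = 1721344$)
$V{\left(y \right)} = -17 + y^{2}$ ($V{\left(y \right)} = -17 + y y = -17 + y^{2}$)
$\frac{1}{V{\left(r \right)} + E} = \frac{1}{\left(-17 + 139^{2}\right) + 1721344} = \frac{1}{\left(-17 + 19321\right) + 1721344} = \frac{1}{19304 + 1721344} = \frac{1}{1740648}$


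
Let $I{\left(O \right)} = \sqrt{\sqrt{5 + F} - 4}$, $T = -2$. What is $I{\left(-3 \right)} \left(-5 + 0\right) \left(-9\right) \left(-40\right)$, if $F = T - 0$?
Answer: $- 1800 i \sqrt{4 - \sqrt{3}} \approx - 2710.8 i$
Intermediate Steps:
$F = -2$ ($F = -2 - 0 = -2 + 0 = -2$)
$I{\left(O \right)} = \sqrt{-4 + \sqrt{3}}$ ($I{\left(O \right)} = \sqrt{\sqrt{5 - 2} - 4} = \sqrt{\sqrt{3} - 4} = \sqrt{-4 + \sqrt{3}}$)
$I{\left(-3 \right)} \left(-5 + 0\right) \left(-9\right) \left(-40\right) = \sqrt{-4 + \sqrt{3}} \left(-5 + 0\right) \left(-9\right) \left(-40\right) = \sqrt{-4 + \sqrt{3}} \left(-5\right) \left(-9\right) \left(-40\right) = - 5 \sqrt{-4 + \sqrt{3}} \left(-9\right) \left(-40\right) = 45 \sqrt{-4 + \sqrt{3}} \left(-40\right) = - 1800 \sqrt{-4 + \sqrt{3}}$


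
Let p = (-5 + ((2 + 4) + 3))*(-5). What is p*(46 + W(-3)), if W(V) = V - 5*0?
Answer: -860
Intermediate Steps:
W(V) = V (W(V) = V + 0 = V)
p = -20 (p = (-5 + (6 + 3))*(-5) = (-5 + 9)*(-5) = 4*(-5) = -20)
p*(46 + W(-3)) = -20*(46 - 3) = -20*43 = -860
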